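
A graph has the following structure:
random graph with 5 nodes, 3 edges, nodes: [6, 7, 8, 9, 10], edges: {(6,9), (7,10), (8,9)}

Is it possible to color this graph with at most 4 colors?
Yes, G is 4-colorable

A valid 4-coloring: color 1: [9, 10]; color 2: [6, 7, 8].
(χ(G) = 2 ≤ 4.)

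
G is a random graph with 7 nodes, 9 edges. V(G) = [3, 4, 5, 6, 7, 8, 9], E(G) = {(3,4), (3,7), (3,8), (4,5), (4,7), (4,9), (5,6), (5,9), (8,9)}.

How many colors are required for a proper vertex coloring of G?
Clique number ω(G) = 3 (lower bound: χ ≥ ω).
The clique on [4, 5, 9] has size 3, forcing χ ≥ 3, and the coloring below uses 3 colors, so χ(G) = 3.
A valid 3-coloring: color 1: [4, 6, 8]; color 2: [3, 5]; color 3: [7, 9].

χ(G) = 3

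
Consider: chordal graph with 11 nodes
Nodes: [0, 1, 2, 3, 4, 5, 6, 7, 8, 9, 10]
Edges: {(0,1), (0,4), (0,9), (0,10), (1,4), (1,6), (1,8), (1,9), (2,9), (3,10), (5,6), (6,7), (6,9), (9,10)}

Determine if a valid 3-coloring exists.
Yes, G is 3-colorable

A valid 3-coloring: color 1: [3, 4, 5, 7, 8, 9]; color 2: [1, 2, 10]; color 3: [0, 6].
(χ(G) = 3 ≤ 3.)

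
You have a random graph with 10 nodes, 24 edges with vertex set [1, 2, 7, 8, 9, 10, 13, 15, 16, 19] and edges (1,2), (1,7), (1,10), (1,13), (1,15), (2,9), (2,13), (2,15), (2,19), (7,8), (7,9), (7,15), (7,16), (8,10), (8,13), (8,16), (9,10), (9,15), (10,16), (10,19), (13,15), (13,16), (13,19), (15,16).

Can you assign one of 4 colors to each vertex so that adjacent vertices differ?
Yes, G is 4-colorable

A valid 4-coloring: color 1: [7, 10, 13]; color 2: [8, 15, 19]; color 3: [1, 9, 16]; color 4: [2].
(χ(G) = 4 ≤ 4.)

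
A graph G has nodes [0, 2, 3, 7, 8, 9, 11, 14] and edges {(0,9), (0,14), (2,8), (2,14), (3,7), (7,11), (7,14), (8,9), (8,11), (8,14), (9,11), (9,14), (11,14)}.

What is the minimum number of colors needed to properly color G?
Clique number ω(G) = 4 (lower bound: χ ≥ ω).
The clique on [8, 9, 11, 14] has size 4, forcing χ ≥ 4, and the coloring below uses 4 colors, so χ(G) = 4.
A valid 4-coloring: color 1: [3, 14]; color 2: [0, 2, 11]; color 3: [7, 9]; color 4: [8].

χ(G) = 4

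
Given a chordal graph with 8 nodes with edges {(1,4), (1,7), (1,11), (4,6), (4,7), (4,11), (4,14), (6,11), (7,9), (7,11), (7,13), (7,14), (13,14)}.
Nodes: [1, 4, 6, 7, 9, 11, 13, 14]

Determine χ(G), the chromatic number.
χ(G) = 4

Clique number ω(G) = 4 (lower bound: χ ≥ ω).
The clique on [1, 4, 7, 11] has size 4, forcing χ ≥ 4, and the coloring below uses 4 colors, so χ(G) = 4.
A valid 4-coloring: color 1: [6, 7]; color 2: [4, 9, 13]; color 3: [11, 14]; color 4: [1].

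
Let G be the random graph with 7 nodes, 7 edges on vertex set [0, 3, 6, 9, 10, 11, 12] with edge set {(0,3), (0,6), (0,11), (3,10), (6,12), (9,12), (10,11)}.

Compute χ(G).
Clique number ω(G) = 2 (lower bound: χ ≥ ω).
The graph is bipartite (no odd cycle), so 2 colors suffice: χ(G) = 2.
A valid 2-coloring: color 1: [0, 10, 12]; color 2: [3, 6, 9, 11].

χ(G) = 2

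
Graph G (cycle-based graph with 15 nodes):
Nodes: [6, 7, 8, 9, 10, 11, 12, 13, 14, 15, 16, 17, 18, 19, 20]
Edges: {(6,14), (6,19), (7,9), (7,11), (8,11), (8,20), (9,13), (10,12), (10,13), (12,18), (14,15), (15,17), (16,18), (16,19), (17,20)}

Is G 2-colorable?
No, G is not 2-colorable

Odd cycle [6, 14, 15, 17, 20, 8, 11, 7, 9, 13, 10, 12, 18, 16, 19] needs 3 colors (χ ≥ 3).
Hence χ(G) ≥ 3 > 2, so no proper 2-coloring exists.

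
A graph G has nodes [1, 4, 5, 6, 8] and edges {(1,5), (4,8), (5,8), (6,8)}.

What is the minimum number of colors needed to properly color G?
χ(G) = 2

Clique number ω(G) = 2 (lower bound: χ ≥ ω).
The graph is bipartite (no odd cycle), so 2 colors suffice: χ(G) = 2.
A valid 2-coloring: color 1: [1, 8]; color 2: [4, 5, 6].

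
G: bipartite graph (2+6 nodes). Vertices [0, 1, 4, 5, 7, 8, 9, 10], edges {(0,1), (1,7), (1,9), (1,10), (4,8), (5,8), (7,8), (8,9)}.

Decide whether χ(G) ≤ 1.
No, G is not 1-colorable

Edge (8,9) forces its endpoints to differ, so 1 color is not enough.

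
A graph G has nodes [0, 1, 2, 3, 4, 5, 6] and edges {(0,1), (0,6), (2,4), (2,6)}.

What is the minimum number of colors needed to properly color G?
χ(G) = 2

Clique number ω(G) = 2 (lower bound: χ ≥ ω).
The graph is bipartite (no odd cycle), so 2 colors suffice: χ(G) = 2.
A valid 2-coloring: color 1: [1, 3, 4, 5, 6]; color 2: [0, 2].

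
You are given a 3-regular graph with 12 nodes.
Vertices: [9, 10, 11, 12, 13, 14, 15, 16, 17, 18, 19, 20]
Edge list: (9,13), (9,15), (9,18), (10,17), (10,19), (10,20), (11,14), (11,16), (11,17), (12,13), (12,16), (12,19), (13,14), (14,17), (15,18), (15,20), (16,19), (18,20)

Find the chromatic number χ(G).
χ(G) = 3

Clique number ω(G) = 3 (lower bound: χ ≥ ω).
The clique on [9, 15, 18] has size 3, forcing χ ≥ 3, and the coloring below uses 3 colors, so χ(G) = 3.
A valid 3-coloring: color 1: [10, 11, 12, 15]; color 2: [13, 17, 18, 19]; color 3: [9, 14, 16, 20].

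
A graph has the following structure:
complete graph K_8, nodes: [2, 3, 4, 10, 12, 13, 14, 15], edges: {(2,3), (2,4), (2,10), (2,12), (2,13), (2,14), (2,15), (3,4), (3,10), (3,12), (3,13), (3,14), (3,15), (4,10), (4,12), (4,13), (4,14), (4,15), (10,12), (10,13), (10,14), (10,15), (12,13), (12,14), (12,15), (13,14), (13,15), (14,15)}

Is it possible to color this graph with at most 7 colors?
No, G is not 7-colorable

The clique on vertices [2, 3, 4, 10, 12, 13, 14, 15] has size 8 > 7, so it alone needs 8 colors.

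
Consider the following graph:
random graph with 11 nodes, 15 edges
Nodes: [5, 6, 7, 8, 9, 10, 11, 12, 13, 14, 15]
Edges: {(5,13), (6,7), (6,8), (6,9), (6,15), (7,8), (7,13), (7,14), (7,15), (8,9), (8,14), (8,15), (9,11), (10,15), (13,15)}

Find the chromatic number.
χ(G) = 4

Clique number ω(G) = 4 (lower bound: χ ≥ ω).
The clique on [6, 7, 8, 15] has size 4, forcing χ ≥ 4, and the coloring below uses 4 colors, so χ(G) = 4.
A valid 4-coloring: color 1: [5, 7, 9, 10, 12]; color 2: [8, 11, 13]; color 3: [14, 15]; color 4: [6].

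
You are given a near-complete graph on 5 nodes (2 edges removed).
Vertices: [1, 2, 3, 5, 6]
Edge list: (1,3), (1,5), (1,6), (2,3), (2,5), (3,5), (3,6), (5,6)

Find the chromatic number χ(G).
Clique number ω(G) = 4 (lower bound: χ ≥ ω).
The clique on [1, 3, 5, 6] has size 4, forcing χ ≥ 4, and the coloring below uses 4 colors, so χ(G) = 4.
A valid 4-coloring: color 1: [5]; color 2: [3]; color 3: [2, 6]; color 4: [1].

χ(G) = 4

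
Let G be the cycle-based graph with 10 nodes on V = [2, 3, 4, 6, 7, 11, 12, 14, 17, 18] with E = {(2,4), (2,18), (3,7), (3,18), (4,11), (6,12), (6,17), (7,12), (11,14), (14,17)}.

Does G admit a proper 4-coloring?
A valid 4-coloring: color 1: [4, 6, 7, 14, 18]; color 2: [2, 3, 11, 12, 17].
(χ(G) = 2 ≤ 4.)

Yes, G is 4-colorable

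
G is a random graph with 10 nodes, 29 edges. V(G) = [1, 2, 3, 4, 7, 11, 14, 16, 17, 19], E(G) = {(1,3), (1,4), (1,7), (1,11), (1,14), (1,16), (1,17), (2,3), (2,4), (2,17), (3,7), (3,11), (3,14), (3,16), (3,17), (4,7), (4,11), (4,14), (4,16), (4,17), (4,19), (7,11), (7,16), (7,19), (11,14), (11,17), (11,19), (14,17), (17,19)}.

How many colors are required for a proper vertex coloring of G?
χ(G) = 5

Clique number ω(G) = 5 (lower bound: χ ≥ ω).
The clique on [1, 3, 11, 14, 17] has size 5, forcing χ ≥ 5, and the coloring below uses 5 colors, so χ(G) = 5.
A valid 5-coloring: color 1: [3, 4]; color 2: [2, 11, 16]; color 3: [1, 19]; color 4: [7, 17]; color 5: [14].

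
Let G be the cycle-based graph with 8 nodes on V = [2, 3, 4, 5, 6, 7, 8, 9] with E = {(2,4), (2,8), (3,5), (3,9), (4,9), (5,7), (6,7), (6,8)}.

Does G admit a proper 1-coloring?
No, G is not 1-colorable

Edge (2,8) forces its endpoints to differ, so 1 color is not enough.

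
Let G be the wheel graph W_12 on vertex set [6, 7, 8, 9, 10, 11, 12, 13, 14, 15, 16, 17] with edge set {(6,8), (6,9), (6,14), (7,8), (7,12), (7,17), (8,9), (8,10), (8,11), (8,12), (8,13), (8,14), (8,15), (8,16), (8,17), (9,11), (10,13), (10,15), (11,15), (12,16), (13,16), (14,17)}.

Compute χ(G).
χ(G) = 4

Clique number ω(G) = 3 (lower bound: χ ≥ ω).
Odd cycle [14, 17, 7, 12, 16, 13, 10, 15, 11, 9, 6] needs 3 colors (χ ≥ 3).
Vertex 8 is adjacent to every vertex of [6, 7, 9, 10, 11, 12, 13, 14, 15, 16, 17], which already need 3 colors among themselves, so 8 needs a new color (χ ≥ 4).
The coloring below uses 4 colors, so χ(G) = 4.
A valid 4-coloring: color 1: [8]; color 2: [7, 9, 10, 14, 16]; color 3: [6, 12, 13, 15, 17]; color 4: [11].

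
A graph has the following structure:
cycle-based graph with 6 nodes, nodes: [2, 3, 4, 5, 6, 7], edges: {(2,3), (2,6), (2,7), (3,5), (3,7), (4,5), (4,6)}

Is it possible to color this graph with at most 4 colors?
Yes, G is 4-colorable

A valid 4-coloring: color 1: [2, 5]; color 2: [3, 4]; color 3: [6, 7].
(χ(G) = 3 ≤ 4.)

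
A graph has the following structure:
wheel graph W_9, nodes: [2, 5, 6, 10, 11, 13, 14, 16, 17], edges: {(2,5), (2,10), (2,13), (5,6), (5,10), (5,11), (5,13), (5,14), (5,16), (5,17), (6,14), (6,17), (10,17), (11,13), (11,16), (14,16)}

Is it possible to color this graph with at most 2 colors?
The clique on vertices [2, 5, 10] has size 3 > 2, so it alone needs 3 colors.

No, G is not 2-colorable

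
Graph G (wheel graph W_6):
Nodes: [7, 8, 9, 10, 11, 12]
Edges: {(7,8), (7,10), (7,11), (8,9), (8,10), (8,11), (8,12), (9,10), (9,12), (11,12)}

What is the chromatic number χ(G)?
χ(G) = 4

Clique number ω(G) = 3 (lower bound: χ ≥ ω).
Odd cycle [10, 9, 12, 11, 7] needs 3 colors (χ ≥ 3).
Vertex 8 is adjacent to every vertex of [7, 9, 10, 11, 12], which already need 3 colors among themselves, so 8 needs a new color (χ ≥ 4).
The coloring below uses 4 colors, so χ(G) = 4.
A valid 4-coloring: color 1: [8]; color 2: [10, 11]; color 3: [7, 9]; color 4: [12].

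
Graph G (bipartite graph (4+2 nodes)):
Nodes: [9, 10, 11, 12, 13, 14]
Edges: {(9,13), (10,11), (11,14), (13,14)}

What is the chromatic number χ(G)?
χ(G) = 2

Clique number ω(G) = 2 (lower bound: χ ≥ ω).
The graph is bipartite (no odd cycle), so 2 colors suffice: χ(G) = 2.
A valid 2-coloring: color 1: [9, 10, 12, 14]; color 2: [11, 13].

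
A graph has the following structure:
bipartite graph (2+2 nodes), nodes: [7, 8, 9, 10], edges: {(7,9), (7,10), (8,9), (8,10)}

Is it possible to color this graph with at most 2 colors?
Yes, G is 2-colorable

A valid 2-coloring: color 1: [7, 8]; color 2: [9, 10].
(χ(G) = 2 ≤ 2.)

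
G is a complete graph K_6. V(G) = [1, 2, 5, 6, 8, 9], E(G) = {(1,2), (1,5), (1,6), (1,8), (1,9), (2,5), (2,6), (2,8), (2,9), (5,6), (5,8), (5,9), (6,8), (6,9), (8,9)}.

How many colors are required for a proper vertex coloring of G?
Clique number ω(G) = 6 (lower bound: χ ≥ ω).
The clique on [1, 2, 5, 6, 8, 9] has size 6, forcing χ ≥ 6, and the coloring below uses 6 colors, so χ(G) = 6.
A valid 6-coloring: color 1: [9]; color 2: [1]; color 3: [8]; color 4: [2]; color 5: [5]; color 6: [6].

χ(G) = 6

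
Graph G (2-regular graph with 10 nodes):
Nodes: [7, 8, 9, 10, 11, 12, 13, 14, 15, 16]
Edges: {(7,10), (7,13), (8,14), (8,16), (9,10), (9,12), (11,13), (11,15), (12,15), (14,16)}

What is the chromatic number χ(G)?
Clique number ω(G) = 3 (lower bound: χ ≥ ω).
The clique on [8, 14, 16] has size 3, forcing χ ≥ 3, and the coloring below uses 3 colors, so χ(G) = 3.
A valid 3-coloring: color 1: [7, 11, 12, 14]; color 2: [8, 10, 13, 15]; color 3: [9, 16].

χ(G) = 3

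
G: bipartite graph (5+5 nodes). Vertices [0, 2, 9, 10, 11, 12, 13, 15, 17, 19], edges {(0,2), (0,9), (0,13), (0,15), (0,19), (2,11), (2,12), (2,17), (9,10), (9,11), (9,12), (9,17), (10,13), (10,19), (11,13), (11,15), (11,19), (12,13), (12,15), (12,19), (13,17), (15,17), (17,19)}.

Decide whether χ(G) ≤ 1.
No, G is not 1-colorable

Edge (0,2) forces its endpoints to differ, so 1 color is not enough.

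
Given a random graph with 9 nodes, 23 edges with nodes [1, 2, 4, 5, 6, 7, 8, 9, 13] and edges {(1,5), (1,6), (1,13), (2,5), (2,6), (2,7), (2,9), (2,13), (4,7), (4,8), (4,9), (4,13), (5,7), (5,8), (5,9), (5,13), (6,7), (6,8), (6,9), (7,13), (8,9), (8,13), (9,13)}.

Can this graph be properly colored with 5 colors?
A valid 5-coloring: color 1: [6, 13]; color 2: [1, 7, 9]; color 3: [4, 5]; color 4: [2, 8].
(χ(G) = 4 ≤ 5.)

Yes, G is 5-colorable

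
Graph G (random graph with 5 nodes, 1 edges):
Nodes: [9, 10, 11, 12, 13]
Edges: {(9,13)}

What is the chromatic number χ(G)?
χ(G) = 2

Clique number ω(G) = 2 (lower bound: χ ≥ ω).
The graph is bipartite (no odd cycle), so 2 colors suffice: χ(G) = 2.
A valid 2-coloring: color 1: [10, 11, 12, 13]; color 2: [9].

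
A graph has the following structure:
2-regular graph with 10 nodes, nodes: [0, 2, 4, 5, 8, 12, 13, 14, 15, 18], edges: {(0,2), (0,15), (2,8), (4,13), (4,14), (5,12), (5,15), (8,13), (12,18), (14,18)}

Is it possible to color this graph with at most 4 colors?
Yes, G is 4-colorable

A valid 4-coloring: color 1: [0, 4, 5, 8, 18]; color 2: [2, 12, 13, 14, 15].
(χ(G) = 2 ≤ 4.)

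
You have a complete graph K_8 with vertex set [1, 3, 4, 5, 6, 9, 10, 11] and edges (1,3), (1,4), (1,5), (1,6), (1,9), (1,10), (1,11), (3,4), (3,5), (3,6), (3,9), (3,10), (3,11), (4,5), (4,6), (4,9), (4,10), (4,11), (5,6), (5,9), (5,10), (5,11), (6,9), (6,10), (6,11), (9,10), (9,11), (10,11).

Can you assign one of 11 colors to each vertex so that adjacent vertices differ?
Yes, G is 11-colorable

A valid 11-coloring: color 1: [9]; color 2: [11]; color 3: [6]; color 4: [4]; color 5: [10]; color 6: [1]; color 7: [5]; color 8: [3].
(χ(G) = 8 ≤ 11.)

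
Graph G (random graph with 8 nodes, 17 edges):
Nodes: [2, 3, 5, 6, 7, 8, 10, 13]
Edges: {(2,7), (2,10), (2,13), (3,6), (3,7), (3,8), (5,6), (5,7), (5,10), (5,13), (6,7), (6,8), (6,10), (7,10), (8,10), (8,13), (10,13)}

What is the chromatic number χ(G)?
χ(G) = 4

Clique number ω(G) = 4 (lower bound: χ ≥ ω).
The clique on [5, 6, 7, 10] has size 4, forcing χ ≥ 4, and the coloring below uses 4 colors, so χ(G) = 4.
A valid 4-coloring: color 1: [3, 10]; color 2: [7, 8]; color 3: [6, 13]; color 4: [2, 5].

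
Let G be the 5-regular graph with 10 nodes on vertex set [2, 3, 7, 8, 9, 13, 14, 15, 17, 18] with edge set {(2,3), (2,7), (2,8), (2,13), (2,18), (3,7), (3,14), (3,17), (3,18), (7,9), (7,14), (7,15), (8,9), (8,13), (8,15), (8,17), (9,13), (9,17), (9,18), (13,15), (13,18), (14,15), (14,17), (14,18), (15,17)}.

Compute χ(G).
χ(G) = 4

Clique number ω(G) = 3 (lower bound: χ ≥ ω).
Suppose a proper 3-coloring c exists. The clique [2, 3, 7] takes 3 distinct colors; by symmetry let c(2) = 1, c(3) = 2, c(7) = 3.
- Vertex 14: neighbors [3, 7] already have colors [2, 3] ⇒ c(14) = 1.
- Vertex 15: neighbors [14, 7] already have colors [1, 3] ⇒ c(15) = 2.
- Vertex 8: neighbors [2, 15] already have colors [1, 2] ⇒ c(8) = 3.
- Vertex 13: neighbors [2, 15, 8] already have colors [1, 2, 3] — all 3 colors blocked. Contradiction.
The forced assignments end in a contradiction, so G has no proper 3-coloring (χ ≥ 4).
The coloring below uses 4 colors, so χ(G) = 4.
A valid 4-coloring: color 1: [7, 17, 18]; color 2: [3, 13]; color 3: [2, 9, 15]; color 4: [8, 14].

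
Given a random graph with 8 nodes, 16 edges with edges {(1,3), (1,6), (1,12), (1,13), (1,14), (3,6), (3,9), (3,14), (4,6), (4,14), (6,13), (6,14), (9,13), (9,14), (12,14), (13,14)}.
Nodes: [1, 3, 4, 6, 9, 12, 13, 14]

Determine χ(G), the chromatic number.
χ(G) = 4

Clique number ω(G) = 4 (lower bound: χ ≥ ω).
The clique on [1, 3, 6, 14] has size 4, forcing χ ≥ 4, and the coloring below uses 4 colors, so χ(G) = 4.
A valid 4-coloring: color 1: [14]; color 2: [6, 9, 12]; color 3: [1, 4]; color 4: [3, 13].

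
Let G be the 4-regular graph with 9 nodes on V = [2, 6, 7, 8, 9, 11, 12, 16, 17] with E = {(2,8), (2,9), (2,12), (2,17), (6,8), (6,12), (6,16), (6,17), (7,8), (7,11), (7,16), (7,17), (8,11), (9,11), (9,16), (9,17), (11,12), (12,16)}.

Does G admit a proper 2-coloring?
No, G is not 2-colorable

The clique on vertices [2, 9, 17] has size 3 > 2, so it alone needs 3 colors.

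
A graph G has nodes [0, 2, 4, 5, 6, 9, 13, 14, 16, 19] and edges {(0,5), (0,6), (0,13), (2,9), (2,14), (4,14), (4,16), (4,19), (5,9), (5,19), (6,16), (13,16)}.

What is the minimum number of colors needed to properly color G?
χ(G) = 2

Clique number ω(G) = 2 (lower bound: χ ≥ ω).
The graph is bipartite (no odd cycle), so 2 colors suffice: χ(G) = 2.
A valid 2-coloring: color 1: [2, 4, 5, 6, 13]; color 2: [0, 9, 14, 16, 19].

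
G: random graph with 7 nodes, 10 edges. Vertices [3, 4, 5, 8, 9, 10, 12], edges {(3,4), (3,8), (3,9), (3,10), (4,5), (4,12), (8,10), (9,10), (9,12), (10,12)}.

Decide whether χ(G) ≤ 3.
Yes, G is 3-colorable

A valid 3-coloring: color 1: [3, 5, 12]; color 2: [4, 10]; color 3: [8, 9].
(χ(G) = 3 ≤ 3.)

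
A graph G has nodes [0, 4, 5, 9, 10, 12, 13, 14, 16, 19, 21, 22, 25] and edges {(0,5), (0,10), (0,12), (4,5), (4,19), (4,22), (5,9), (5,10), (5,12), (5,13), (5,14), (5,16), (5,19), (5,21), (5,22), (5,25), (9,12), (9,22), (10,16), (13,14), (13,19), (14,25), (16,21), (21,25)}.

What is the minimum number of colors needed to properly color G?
Clique number ω(G) = 3 (lower bound: χ ≥ ω).
The clique on [0, 5, 10] has size 3, forcing χ ≥ 3, and the coloring below uses 3 colors, so χ(G) = 3.
A valid 3-coloring: color 1: [5]; color 2: [10, 12, 14, 19, 21, 22]; color 3: [0, 4, 9, 13, 16, 25].

χ(G) = 3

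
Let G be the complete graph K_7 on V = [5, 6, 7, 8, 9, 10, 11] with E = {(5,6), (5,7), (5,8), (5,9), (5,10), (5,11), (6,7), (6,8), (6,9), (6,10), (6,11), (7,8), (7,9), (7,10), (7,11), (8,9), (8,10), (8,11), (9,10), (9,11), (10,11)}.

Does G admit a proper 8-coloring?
Yes, G is 8-colorable

A valid 8-coloring: color 1: [8]; color 2: [11]; color 3: [7]; color 4: [6]; color 5: [9]; color 6: [10]; color 7: [5].
(χ(G) = 7 ≤ 8.)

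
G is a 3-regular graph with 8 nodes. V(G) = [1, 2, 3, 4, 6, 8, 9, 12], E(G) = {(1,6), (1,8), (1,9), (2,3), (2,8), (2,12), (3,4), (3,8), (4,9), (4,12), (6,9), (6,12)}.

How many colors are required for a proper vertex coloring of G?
Clique number ω(G) = 3 (lower bound: χ ≥ ω).
The clique on [1, 6, 9] has size 3, forcing χ ≥ 3, and the coloring below uses 3 colors, so χ(G) = 3.
A valid 3-coloring: color 1: [2, 4, 6]; color 2: [8, 9, 12]; color 3: [1, 3].

χ(G) = 3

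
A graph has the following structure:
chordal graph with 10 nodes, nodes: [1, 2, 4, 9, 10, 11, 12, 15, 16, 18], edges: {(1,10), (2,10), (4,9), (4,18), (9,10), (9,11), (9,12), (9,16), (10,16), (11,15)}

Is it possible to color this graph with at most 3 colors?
A valid 3-coloring: color 1: [1, 2, 9, 15, 18]; color 2: [4, 10, 11, 12]; color 3: [16].
(χ(G) = 3 ≤ 3.)

Yes, G is 3-colorable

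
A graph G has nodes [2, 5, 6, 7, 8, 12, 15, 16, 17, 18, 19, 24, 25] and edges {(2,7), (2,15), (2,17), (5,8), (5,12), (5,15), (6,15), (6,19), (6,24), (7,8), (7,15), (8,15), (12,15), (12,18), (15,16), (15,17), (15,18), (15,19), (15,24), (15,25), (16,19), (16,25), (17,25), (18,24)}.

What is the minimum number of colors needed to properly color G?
χ(G) = 3

Clique number ω(G) = 3 (lower bound: χ ≥ ω).
The clique on [2, 15, 17] has size 3, forcing χ ≥ 3, and the coloring below uses 3 colors, so χ(G) = 3.
A valid 3-coloring: color 1: [15]; color 2: [5, 6, 7, 16, 17, 18]; color 3: [2, 8, 12, 19, 24, 25].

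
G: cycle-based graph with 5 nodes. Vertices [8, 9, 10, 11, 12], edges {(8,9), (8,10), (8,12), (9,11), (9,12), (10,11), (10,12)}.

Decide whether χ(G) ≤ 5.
A valid 5-coloring: color 1: [9, 10]; color 2: [8, 11]; color 3: [12].
(χ(G) = 3 ≤ 5.)

Yes, G is 5-colorable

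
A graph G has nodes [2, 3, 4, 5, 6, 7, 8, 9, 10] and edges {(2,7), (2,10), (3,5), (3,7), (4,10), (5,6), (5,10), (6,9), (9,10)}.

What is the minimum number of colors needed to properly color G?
Clique number ω(G) = 2 (lower bound: χ ≥ ω).
Odd cycle [7, 3, 5, 10, 2] needs 3 colors (χ ≥ 3).
The coloring below uses 3 colors, so χ(G) = 3.
A valid 3-coloring: color 1: [6, 7, 8, 10]; color 2: [2, 4, 5, 9]; color 3: [3].

χ(G) = 3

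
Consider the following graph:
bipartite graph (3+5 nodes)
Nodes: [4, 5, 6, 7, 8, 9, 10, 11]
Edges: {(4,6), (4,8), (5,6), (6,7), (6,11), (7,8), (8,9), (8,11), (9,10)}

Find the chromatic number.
χ(G) = 2

Clique number ω(G) = 2 (lower bound: χ ≥ ω).
The graph is bipartite (no odd cycle), so 2 colors suffice: χ(G) = 2.
A valid 2-coloring: color 1: [6, 8, 10]; color 2: [4, 5, 7, 9, 11].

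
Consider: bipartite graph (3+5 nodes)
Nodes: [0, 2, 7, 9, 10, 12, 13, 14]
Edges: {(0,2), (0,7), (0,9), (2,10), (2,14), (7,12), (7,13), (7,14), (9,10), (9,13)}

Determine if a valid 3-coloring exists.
A valid 3-coloring: color 1: [2, 7, 9]; color 2: [0, 10, 12, 13, 14].
(χ(G) = 2 ≤ 3.)

Yes, G is 3-colorable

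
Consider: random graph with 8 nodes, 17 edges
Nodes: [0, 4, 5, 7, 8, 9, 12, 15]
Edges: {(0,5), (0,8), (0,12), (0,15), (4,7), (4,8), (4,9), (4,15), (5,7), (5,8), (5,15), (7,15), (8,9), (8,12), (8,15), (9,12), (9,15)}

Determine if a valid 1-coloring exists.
No, G is not 1-colorable

The clique on vertices [0, 5, 8, 15] has size 4 > 1, so it alone needs 4 colors.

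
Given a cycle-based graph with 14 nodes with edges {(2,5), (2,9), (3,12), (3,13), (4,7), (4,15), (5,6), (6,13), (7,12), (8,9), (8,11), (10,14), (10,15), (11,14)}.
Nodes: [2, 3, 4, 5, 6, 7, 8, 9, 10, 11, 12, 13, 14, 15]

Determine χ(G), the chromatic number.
χ(G) = 2

Clique number ω(G) = 2 (lower bound: χ ≥ ω).
The graph is bipartite (no odd cycle), so 2 colors suffice: χ(G) = 2.
A valid 2-coloring: color 1: [4, 5, 9, 10, 11, 12, 13]; color 2: [2, 3, 6, 7, 8, 14, 15].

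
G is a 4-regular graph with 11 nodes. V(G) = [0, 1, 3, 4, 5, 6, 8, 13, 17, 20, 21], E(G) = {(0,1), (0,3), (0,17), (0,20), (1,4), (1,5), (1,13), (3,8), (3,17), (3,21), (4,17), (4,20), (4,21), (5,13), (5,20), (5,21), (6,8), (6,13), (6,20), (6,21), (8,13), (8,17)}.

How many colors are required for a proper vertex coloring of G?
Clique number ω(G) = 3 (lower bound: χ ≥ ω).
The clique on [0, 3, 17] has size 3, forcing χ ≥ 3, and the coloring below uses 3 colors, so χ(G) = 3.
A valid 3-coloring: color 1: [1, 3, 6]; color 2: [0, 4, 5, 8]; color 3: [13, 17, 20, 21].

χ(G) = 3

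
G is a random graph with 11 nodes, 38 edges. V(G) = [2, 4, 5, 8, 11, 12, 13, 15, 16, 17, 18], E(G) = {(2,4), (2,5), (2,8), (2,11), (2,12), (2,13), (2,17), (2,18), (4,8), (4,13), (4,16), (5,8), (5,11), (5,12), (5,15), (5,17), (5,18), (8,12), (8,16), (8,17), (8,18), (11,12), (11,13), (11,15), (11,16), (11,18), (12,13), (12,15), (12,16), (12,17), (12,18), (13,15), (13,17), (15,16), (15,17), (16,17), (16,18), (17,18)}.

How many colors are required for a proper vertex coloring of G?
Clique number ω(G) = 6 (lower bound: χ ≥ ω).
The clique on [2, 5, 8, 12, 17, 18] has size 6, forcing χ ≥ 6, and the coloring below uses 6 colors, so χ(G) = 6.
A valid 6-coloring: color 1: [4, 12]; color 2: [2, 16]; color 3: [11, 17]; color 4: [8, 15]; color 5: [13, 18]; color 6: [5].

χ(G) = 6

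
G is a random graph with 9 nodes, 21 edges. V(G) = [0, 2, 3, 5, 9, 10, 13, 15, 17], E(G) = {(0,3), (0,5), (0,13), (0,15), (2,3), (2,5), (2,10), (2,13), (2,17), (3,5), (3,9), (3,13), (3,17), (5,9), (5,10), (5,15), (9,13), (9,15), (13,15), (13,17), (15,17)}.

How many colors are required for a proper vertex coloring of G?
Clique number ω(G) = 4 (lower bound: χ ≥ ω).
The clique on [2, 3, 13, 17] has size 4, forcing χ ≥ 4, and the coloring below uses 4 colors, so χ(G) = 4.
A valid 4-coloring: color 1: [5, 13]; color 2: [3, 10, 15]; color 3: [0, 2, 9]; color 4: [17].

χ(G) = 4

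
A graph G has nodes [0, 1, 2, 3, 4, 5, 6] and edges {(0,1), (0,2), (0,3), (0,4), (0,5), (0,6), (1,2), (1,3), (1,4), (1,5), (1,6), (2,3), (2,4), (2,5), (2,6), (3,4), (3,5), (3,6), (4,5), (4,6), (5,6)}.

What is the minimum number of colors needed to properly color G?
χ(G) = 7

Clique number ω(G) = 7 (lower bound: χ ≥ ω).
The clique on [0, 1, 2, 3, 4, 5, 6] has size 7, forcing χ ≥ 7, and the coloring below uses 7 colors, so χ(G) = 7.
A valid 7-coloring: color 1: [4]; color 2: [1]; color 3: [2]; color 4: [0]; color 5: [6]; color 6: [3]; color 7: [5].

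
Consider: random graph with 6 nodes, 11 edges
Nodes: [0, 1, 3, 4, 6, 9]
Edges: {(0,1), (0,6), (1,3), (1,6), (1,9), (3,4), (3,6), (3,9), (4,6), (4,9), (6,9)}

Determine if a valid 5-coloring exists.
Yes, G is 5-colorable

A valid 5-coloring: color 1: [6]; color 2: [1, 4]; color 3: [0, 3]; color 4: [9].
(χ(G) = 4 ≤ 5.)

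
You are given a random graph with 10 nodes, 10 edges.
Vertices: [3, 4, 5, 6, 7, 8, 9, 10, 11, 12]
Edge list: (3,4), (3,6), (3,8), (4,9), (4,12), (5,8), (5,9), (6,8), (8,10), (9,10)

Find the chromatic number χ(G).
Clique number ω(G) = 3 (lower bound: χ ≥ ω).
The clique on [3, 6, 8] has size 3, forcing χ ≥ 3, and the coloring below uses 3 colors, so χ(G) = 3.
A valid 3-coloring: color 1: [4, 7, 8, 11]; color 2: [3, 9, 12]; color 3: [5, 6, 10].

χ(G) = 3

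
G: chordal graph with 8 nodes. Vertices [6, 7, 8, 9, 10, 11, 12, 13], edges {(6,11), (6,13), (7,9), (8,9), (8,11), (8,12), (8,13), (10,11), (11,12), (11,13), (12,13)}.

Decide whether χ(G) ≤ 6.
A valid 6-coloring: color 1: [9, 11]; color 2: [6, 7, 8, 10]; color 3: [13]; color 4: [12].
(χ(G) = 4 ≤ 6.)

Yes, G is 6-colorable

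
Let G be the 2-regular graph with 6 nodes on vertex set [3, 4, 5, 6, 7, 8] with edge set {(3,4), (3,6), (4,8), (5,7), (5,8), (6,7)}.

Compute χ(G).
Clique number ω(G) = 2 (lower bound: χ ≥ ω).
The graph is bipartite (no odd cycle), so 2 colors suffice: χ(G) = 2.
A valid 2-coloring: color 1: [4, 5, 6]; color 2: [3, 7, 8].

χ(G) = 2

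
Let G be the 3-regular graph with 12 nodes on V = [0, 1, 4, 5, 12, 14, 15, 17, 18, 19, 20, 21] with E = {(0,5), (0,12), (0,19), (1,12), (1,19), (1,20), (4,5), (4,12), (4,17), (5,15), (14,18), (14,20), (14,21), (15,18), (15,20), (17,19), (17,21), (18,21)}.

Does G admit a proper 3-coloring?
A valid 3-coloring: color 1: [0, 1, 14, 15, 17]; color 2: [5, 12, 18, 19, 20]; color 3: [4, 21].
(χ(G) = 3 ≤ 3.)

Yes, G is 3-colorable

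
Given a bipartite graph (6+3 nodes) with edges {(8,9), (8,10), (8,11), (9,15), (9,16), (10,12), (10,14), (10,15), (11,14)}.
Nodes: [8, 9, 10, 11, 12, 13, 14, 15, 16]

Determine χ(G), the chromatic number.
χ(G) = 2

Clique number ω(G) = 2 (lower bound: χ ≥ ω).
The graph is bipartite (no odd cycle), so 2 colors suffice: χ(G) = 2.
A valid 2-coloring: color 1: [9, 10, 11, 13]; color 2: [8, 12, 14, 15, 16].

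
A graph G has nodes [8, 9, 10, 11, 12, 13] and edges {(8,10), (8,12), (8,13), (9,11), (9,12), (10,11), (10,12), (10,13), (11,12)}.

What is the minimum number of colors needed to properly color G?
Clique number ω(G) = 3 (lower bound: χ ≥ ω).
The clique on [9, 11, 12] has size 3, forcing χ ≥ 3, and the coloring below uses 3 colors, so χ(G) = 3.
A valid 3-coloring: color 1: [9, 10]; color 2: [12, 13]; color 3: [8, 11].

χ(G) = 3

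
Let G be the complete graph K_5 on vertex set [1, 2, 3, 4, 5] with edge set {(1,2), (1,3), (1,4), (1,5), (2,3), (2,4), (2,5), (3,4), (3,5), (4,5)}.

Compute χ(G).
Clique number ω(G) = 5 (lower bound: χ ≥ ω).
The clique on [1, 2, 3, 4, 5] has size 5, forcing χ ≥ 5, and the coloring below uses 5 colors, so χ(G) = 5.
A valid 5-coloring: color 1: [1]; color 2: [3]; color 3: [5]; color 4: [4]; color 5: [2].

χ(G) = 5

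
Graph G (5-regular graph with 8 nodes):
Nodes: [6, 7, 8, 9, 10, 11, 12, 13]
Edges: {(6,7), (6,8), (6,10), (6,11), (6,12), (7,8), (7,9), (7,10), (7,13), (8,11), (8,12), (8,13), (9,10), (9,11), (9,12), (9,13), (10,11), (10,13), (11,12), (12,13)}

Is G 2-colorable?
No, G is not 2-colorable

The clique on vertices [7, 9, 10, 13] has size 4 > 2, so it alone needs 4 colors.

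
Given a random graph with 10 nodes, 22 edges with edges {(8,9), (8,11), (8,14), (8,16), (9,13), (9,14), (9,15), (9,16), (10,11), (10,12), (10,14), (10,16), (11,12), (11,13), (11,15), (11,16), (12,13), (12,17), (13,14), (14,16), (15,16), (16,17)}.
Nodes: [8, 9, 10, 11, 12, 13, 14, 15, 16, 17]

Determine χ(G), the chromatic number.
χ(G) = 4

Clique number ω(G) = 4 (lower bound: χ ≥ ω).
The clique on [8, 9, 14, 16] has size 4, forcing χ ≥ 4, and the coloring below uses 4 colors, so χ(G) = 4.
A valid 4-coloring: color 1: [12, 16]; color 2: [11, 14, 17]; color 3: [9, 10]; color 4: [8, 13, 15].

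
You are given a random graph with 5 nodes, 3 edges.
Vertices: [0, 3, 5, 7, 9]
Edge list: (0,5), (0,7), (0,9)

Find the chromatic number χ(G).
Clique number ω(G) = 2 (lower bound: χ ≥ ω).
The graph is bipartite (no odd cycle), so 2 colors suffice: χ(G) = 2.
A valid 2-coloring: color 1: [0, 3]; color 2: [5, 7, 9].

χ(G) = 2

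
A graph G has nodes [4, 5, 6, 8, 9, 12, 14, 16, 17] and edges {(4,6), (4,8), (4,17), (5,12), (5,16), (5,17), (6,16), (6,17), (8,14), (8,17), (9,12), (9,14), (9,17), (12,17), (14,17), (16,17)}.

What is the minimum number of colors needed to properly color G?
Clique number ω(G) = 3 (lower bound: χ ≥ ω).
The clique on [4, 8, 17] has size 3, forcing χ ≥ 3, and the coloring below uses 3 colors, so χ(G) = 3.
A valid 3-coloring: color 1: [17]; color 2: [5, 6, 8, 9]; color 3: [4, 12, 14, 16].

χ(G) = 3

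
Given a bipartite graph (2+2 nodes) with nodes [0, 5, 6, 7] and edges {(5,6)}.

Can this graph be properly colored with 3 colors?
Yes, G is 3-colorable

A valid 3-coloring: color 1: [0, 6, 7]; color 2: [5].
(χ(G) = 2 ≤ 3.)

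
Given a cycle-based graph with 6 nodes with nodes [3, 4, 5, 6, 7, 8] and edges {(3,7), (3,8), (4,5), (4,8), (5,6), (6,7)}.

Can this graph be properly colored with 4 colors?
A valid 4-coloring: color 1: [3, 4, 6]; color 2: [5, 7, 8].
(χ(G) = 2 ≤ 4.)

Yes, G is 4-colorable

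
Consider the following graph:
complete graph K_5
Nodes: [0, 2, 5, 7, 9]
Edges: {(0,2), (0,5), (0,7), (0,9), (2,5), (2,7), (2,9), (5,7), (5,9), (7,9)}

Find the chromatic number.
Clique number ω(G) = 5 (lower bound: χ ≥ ω).
The clique on [0, 2, 5, 7, 9] has size 5, forcing χ ≥ 5, and the coloring below uses 5 colors, so χ(G) = 5.
A valid 5-coloring: color 1: [9]; color 2: [2]; color 3: [7]; color 4: [0]; color 5: [5].

χ(G) = 5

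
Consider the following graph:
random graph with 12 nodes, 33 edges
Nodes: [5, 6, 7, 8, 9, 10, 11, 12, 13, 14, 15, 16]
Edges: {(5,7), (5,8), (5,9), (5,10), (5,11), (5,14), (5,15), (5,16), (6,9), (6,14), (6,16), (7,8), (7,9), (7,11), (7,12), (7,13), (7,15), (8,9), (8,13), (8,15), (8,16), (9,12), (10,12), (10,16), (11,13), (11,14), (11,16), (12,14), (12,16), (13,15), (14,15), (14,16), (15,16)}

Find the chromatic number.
χ(G) = 4

Clique number ω(G) = 4 (lower bound: χ ≥ ω).
The clique on [7, 8, 13, 15] has size 4, forcing χ ≥ 4, and the coloring below uses 4 colors, so χ(G) = 4.
A valid 4-coloring: color 1: [7, 16]; color 2: [5, 6, 12, 13]; color 3: [8, 10, 14]; color 4: [9, 11, 15].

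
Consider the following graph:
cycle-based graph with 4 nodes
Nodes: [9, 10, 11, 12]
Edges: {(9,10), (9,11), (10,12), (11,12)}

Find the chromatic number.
Clique number ω(G) = 2 (lower bound: χ ≥ ω).
The graph is bipartite (no odd cycle), so 2 colors suffice: χ(G) = 2.
A valid 2-coloring: color 1: [9, 12]; color 2: [10, 11].

χ(G) = 2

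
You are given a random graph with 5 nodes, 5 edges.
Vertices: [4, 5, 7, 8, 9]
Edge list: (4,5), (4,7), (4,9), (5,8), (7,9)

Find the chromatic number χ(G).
χ(G) = 3

Clique number ω(G) = 3 (lower bound: χ ≥ ω).
The clique on [4, 7, 9] has size 3, forcing χ ≥ 3, and the coloring below uses 3 colors, so χ(G) = 3.
A valid 3-coloring: color 1: [4, 8]; color 2: [5, 9]; color 3: [7].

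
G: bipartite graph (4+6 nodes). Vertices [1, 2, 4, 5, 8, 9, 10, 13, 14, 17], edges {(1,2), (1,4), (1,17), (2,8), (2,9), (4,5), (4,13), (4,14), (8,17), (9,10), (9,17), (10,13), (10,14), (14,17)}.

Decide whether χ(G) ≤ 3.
A valid 3-coloring: color 1: [2, 4, 10, 17]; color 2: [1, 5, 8, 9, 13, 14].
(χ(G) = 2 ≤ 3.)

Yes, G is 3-colorable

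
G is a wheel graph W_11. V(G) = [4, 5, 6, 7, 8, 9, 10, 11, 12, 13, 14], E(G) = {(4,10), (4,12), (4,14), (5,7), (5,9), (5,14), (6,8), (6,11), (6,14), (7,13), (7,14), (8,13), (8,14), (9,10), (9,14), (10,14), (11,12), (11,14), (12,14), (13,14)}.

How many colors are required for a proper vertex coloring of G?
Clique number ω(G) = 3 (lower bound: χ ≥ ω).
The clique on [4, 10, 14] has size 3, forcing χ ≥ 3, and the coloring below uses 3 colors, so χ(G) = 3.
A valid 3-coloring: color 1: [14]; color 2: [5, 6, 10, 12, 13]; color 3: [4, 7, 8, 9, 11].

χ(G) = 3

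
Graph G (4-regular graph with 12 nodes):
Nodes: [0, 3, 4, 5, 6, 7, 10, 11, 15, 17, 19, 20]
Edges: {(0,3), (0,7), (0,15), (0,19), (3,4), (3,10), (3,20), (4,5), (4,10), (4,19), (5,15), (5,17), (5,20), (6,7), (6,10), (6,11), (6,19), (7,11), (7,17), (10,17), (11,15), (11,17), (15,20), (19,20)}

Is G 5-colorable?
Yes, G is 5-colorable

A valid 5-coloring: color 1: [0, 5, 10, 11]; color 2: [3, 7, 15, 19]; color 3: [4, 6, 17, 20].
(χ(G) = 3 ≤ 5.)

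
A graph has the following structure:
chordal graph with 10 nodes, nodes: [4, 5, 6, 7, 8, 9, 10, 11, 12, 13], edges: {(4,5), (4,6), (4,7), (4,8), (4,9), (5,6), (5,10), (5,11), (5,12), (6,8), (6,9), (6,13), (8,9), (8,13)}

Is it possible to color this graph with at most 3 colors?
The clique on vertices [4, 6, 8, 9] has size 4 > 3, so it alone needs 4 colors.

No, G is not 3-colorable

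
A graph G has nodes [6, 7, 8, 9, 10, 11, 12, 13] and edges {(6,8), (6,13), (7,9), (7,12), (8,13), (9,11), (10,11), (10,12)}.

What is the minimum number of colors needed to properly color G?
Clique number ω(G) = 3 (lower bound: χ ≥ ω).
The clique on [6, 8, 13] has size 3, forcing χ ≥ 3, and the coloring below uses 3 colors, so χ(G) = 3.
A valid 3-coloring: color 1: [9, 12, 13]; color 2: [6, 7, 10]; color 3: [8, 11].

χ(G) = 3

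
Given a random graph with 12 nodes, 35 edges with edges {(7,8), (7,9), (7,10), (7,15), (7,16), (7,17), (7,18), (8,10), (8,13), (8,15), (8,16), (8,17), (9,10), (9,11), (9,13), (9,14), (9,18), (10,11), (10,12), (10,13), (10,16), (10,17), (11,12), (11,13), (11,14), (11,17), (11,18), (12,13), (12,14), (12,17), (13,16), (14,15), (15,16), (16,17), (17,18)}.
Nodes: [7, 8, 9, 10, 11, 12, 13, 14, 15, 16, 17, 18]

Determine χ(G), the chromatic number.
Clique number ω(G) = 5 (lower bound: χ ≥ ω).
The clique on [7, 8, 10, 16, 17] has size 5, forcing χ ≥ 5, and the coloring below uses 5 colors, so χ(G) = 5.
A valid 5-coloring: color 1: [10, 14, 18]; color 2: [7, 13]; color 3: [9, 15, 17]; color 4: [11, 16]; color 5: [8, 12].

χ(G) = 5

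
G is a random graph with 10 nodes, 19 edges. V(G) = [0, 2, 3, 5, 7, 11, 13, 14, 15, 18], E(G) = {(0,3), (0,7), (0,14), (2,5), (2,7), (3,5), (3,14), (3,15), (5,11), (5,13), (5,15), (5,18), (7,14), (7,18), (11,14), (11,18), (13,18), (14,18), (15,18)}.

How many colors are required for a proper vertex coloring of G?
χ(G) = 4

Clique number ω(G) = 3 (lower bound: χ ≥ ω).
Suppose a proper 3-coloring c exists. The clique [0, 3, 14] takes 3 distinct colors; by symmetry let c(0) = 1, c(3) = 2, c(14) = 3.
- Vertex 7: neighbors [0, 14] already have colors [1, 3] ⇒ c(7) = 2.
- Vertex 18: neighbors [7, 14] already have colors [2, 3] ⇒ c(18) = 1.
- Vertex 5: neighbors [18, 3] already have colors [1, 2] ⇒ c(5) = 3.
- Vertex 15: neighbors [18, 3, 5] already have colors [1, 2, 3] — all 3 colors blocked. Contradiction.
The forced assignments end in a contradiction, so G has no proper 3-coloring (χ ≥ 4).
The coloring below uses 4 colors, so χ(G) = 4.
A valid 4-coloring: color 1: [5, 14]; color 2: [0, 2, 18]; color 3: [3, 7, 11, 13]; color 4: [15].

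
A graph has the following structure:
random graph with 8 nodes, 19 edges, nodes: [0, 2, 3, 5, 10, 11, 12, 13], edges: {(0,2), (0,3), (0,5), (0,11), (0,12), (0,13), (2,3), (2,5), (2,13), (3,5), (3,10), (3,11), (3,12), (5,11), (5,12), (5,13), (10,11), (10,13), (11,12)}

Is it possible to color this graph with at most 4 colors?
The clique on vertices [0, 3, 5, 11, 12] has size 5 > 4, so it alone needs 5 colors.

No, G is not 4-colorable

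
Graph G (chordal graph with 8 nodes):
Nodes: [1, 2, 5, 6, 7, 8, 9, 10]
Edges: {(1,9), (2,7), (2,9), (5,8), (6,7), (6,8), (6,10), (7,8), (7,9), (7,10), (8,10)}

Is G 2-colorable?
No, G is not 2-colorable

The clique on vertices [6, 7, 8, 10] has size 4 > 2, so it alone needs 4 colors.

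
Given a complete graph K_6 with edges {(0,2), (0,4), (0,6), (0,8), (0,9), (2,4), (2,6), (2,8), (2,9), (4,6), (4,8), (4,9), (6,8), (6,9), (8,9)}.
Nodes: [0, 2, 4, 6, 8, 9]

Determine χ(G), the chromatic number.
χ(G) = 6

Clique number ω(G) = 6 (lower bound: χ ≥ ω).
The clique on [0, 2, 4, 6, 8, 9] has size 6, forcing χ ≥ 6, and the coloring below uses 6 colors, so χ(G) = 6.
A valid 6-coloring: color 1: [2]; color 2: [4]; color 3: [6]; color 4: [0]; color 5: [8]; color 6: [9].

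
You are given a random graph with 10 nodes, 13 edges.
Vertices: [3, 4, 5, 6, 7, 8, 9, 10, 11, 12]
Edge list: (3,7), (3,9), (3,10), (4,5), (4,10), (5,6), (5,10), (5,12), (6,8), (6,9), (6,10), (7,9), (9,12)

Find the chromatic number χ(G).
Clique number ω(G) = 3 (lower bound: χ ≥ ω).
The clique on [3, 7, 9] has size 3, forcing χ ≥ 3, and the coloring below uses 3 colors, so χ(G) = 3.
A valid 3-coloring: color 1: [3, 4, 6, 11, 12]; color 2: [5, 8, 9]; color 3: [7, 10].

χ(G) = 3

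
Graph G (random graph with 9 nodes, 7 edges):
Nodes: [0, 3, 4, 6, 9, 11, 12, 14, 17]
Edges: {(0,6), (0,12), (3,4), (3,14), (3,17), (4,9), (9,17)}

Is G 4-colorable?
Yes, G is 4-colorable

A valid 4-coloring: color 1: [0, 3, 9, 11]; color 2: [4, 6, 12, 14, 17].
(χ(G) = 2 ≤ 4.)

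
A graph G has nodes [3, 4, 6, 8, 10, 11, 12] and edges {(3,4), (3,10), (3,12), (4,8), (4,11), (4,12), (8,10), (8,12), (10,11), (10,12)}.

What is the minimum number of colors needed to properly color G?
χ(G) = 3

Clique number ω(G) = 3 (lower bound: χ ≥ ω).
The clique on [8, 10, 12] has size 3, forcing χ ≥ 3, and the coloring below uses 3 colors, so χ(G) = 3.
A valid 3-coloring: color 1: [4, 6, 10]; color 2: [11, 12]; color 3: [3, 8].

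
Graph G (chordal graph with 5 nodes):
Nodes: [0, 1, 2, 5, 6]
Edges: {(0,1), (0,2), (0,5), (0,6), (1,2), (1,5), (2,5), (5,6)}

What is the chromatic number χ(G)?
χ(G) = 4

Clique number ω(G) = 4 (lower bound: χ ≥ ω).
The clique on [0, 1, 2, 5] has size 4, forcing χ ≥ 4, and the coloring below uses 4 colors, so χ(G) = 4.
A valid 4-coloring: color 1: [0]; color 2: [5]; color 3: [1, 6]; color 4: [2].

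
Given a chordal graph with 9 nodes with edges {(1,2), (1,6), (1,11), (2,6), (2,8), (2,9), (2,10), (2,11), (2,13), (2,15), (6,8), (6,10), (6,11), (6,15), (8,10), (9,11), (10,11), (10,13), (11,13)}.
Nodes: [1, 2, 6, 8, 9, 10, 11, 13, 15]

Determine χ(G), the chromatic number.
Clique number ω(G) = 4 (lower bound: χ ≥ ω).
The clique on [2, 10, 11, 13] has size 4, forcing χ ≥ 4, and the coloring below uses 4 colors, so χ(G) = 4.
A valid 4-coloring: color 1: [2]; color 2: [8, 11, 15]; color 3: [6, 9, 13]; color 4: [1, 10].

χ(G) = 4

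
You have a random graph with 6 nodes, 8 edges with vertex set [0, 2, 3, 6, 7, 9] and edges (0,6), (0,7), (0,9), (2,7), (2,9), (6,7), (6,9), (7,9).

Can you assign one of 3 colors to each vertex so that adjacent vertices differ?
No, G is not 3-colorable

The clique on vertices [0, 6, 7, 9] has size 4 > 3, so it alone needs 4 colors.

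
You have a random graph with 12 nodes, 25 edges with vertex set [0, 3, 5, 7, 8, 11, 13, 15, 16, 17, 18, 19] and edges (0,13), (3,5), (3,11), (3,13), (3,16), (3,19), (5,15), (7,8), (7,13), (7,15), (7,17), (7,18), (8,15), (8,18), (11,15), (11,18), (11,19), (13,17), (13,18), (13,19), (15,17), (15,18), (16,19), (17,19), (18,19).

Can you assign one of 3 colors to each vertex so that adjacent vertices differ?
No, G is not 3-colorable

The clique on vertices [7, 8, 15, 18] has size 4 > 3, so it alone needs 4 colors.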